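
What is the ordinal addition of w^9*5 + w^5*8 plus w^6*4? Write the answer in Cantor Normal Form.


Ordinal addition (w^9*5 + w^5*8) + w^6*4:
alpha's leading term has exponent 9 > beta's exponent 6, so it survives.
alpha's tail term has exponent 5 < beta's exponent 6, so it is absorbed by beta.
In ordinal addition, any term followed by a strictly larger-exponent term is absorbed.
Result = w^9*5 + w^6*4

w^9*5 + w^6*4


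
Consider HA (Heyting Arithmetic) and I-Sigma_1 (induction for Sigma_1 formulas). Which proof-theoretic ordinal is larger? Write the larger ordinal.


Proof-theoretic ordinal of HA (Heyting Arithmetic): epsilon_0
Proof-theoretic ordinal of I-Sigma_1 (induction for Sigma_1 formulas): omega^omega
Comparing: omega^omega < epsilon_0.
The larger ordinal is epsilon_0 (from HA (Heyting Arithmetic)).

epsilon_0


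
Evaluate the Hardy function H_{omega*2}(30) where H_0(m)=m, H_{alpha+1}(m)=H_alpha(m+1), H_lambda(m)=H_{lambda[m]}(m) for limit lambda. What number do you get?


H_{omega*2}(30):
For the Hardy hierarchy, H_{omega*k}(n) = 2^k * n.
2^2 = 4.
4 * 30 = 120

120


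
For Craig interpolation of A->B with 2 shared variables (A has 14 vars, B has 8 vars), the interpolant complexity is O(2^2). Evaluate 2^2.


Shared atoms = 2
Craig interpolant size bound = 2^2
= 4

4


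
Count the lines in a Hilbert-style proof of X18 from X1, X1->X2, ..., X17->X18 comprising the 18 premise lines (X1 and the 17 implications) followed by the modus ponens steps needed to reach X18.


We have 18 premise lines: X1 and 17 implications.
Each implication is detached once by MP, giving 17 MP lines.
18 premise lines + 17 MP lines = 35 total lines.

35


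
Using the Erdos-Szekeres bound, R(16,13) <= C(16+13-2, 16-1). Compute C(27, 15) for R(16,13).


R(16,13) <= C(16+13-2, 16-1) = C(27, 15)
C(27, 15) = 27! / (15! * 12!)
= 17383860

17383860


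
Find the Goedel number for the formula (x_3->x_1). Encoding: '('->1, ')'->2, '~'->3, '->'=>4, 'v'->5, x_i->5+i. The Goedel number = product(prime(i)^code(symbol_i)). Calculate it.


Formula: (x_3->x_1)
Symbol codes: [1, 8, 4, 6, 2]
Primes: [2, 3, 5, 7, 11]
p_1^1 = 2^1 = 2
p_2^8 = 3^8 = 6561
p_3^4 = 5^4 = 625
p_4^6 = 7^6 = 117649
p_5^2 = 11^2 = 121
Product = 116749132211250

116749132211250


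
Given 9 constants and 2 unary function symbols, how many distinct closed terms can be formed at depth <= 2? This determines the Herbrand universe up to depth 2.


Herbrand terms by depth:
Depth 0: 9 constants
Depth 1: 18 new terms (running total: 27)
Depth 2: 36 new terms (running total: 63)
Total distinct ground terms = 63

63


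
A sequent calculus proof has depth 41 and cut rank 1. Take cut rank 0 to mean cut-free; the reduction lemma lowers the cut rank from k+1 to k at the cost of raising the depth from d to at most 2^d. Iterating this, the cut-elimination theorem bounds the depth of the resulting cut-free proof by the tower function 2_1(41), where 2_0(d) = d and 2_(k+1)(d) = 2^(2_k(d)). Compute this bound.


Each rank reduction sends depth d to at most 2^d; cut rank r needs r reductions.
2_0(41) = 41
2_1(41) = 2^41 = 2199023255552
Cut-free depth bound = 2199023255552

2199023255552


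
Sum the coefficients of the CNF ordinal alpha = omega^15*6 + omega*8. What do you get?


CNF: omega^15*6 + omega*8
Coefficients: 6 + 8 = 14

14


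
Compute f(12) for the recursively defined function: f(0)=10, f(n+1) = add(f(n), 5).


f(0) = 10
f(1) = add(f(0), 5) = add(10, 5) = 15
f(2) = add(f(1), 5) = add(15, 5) = 20
f(3) = add(f(2), 5) = add(20, 5) = 25
f(4) = add(f(3), 5) = add(25, 5) = 30
f(5) = add(f(4), 5) = add(30, 5) = 35
f(6) = add(f(5), 5) = add(35, 5) = 40
f(7) = add(f(6), 5) = add(40, 5) = 45
f(8) = add(f(7), 5) = add(45, 5) = 50
f(9) = add(f(8), 5) = add(50, 5) = 55
f(10) = add(f(9), 5) = add(55, 5) = 60
f(11) = add(f(10), 5) = add(60, 5) = 65
f(12) = add(f(11), 5) = add(65, 5) = 70


70


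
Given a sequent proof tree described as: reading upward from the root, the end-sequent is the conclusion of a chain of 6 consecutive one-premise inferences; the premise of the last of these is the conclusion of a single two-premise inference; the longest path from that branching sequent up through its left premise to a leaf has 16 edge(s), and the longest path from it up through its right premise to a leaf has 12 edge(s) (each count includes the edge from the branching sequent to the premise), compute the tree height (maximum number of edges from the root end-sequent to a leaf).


Longest path through the left premise: 16 edges (measured from the branching sequent)
Longest path through the right premise: 12 edges
Height of the subtree rooted at the branching sequent: max(16, 12) = 16
The branching sequent sits 6 edges above the root (the chain of one-premise inferences), so height = 16 + 6 = 22

22


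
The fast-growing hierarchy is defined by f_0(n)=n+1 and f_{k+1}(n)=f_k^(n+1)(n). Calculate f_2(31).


f_2(31) = f_1^32(31)
f_1(m) = 2m + 1.
Iterating: f_1^k(n) = 2^k*(n+1) - 1.
f_2(31) = 2^32*(31+1) - 1 = 4294967296*32 - 1 = 137438953471

137438953471


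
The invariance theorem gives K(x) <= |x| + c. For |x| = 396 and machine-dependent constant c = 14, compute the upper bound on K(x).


K(x) <= |x| + c = 396 + 14 = 410

410


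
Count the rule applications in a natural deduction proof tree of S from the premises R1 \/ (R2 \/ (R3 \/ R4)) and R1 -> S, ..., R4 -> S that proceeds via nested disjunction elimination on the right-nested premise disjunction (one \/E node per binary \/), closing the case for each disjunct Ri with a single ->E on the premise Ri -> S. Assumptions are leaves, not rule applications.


The premise R1 \/ (R2 \/ (R3 \/ R4)) contains 4 disjuncts, hence 3 binary \/ connectives.
- Each binary \/ is eliminated once: 3 \/E nodes.
- Each of the 4 cases Ri derives S by one ->E with Ri -> S: 4 ->E nodes.
Total = 3 + 4 = 7

7


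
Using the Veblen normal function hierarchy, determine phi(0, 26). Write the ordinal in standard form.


phi(0, 26):
phi(0, beta) = omega^beta by definition.
phi(0, 26) = omega^26

omega^26


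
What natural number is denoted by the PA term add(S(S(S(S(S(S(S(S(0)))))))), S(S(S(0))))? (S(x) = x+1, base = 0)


add(S^8(0), S^3(0)):
S^8(0) = 8
S^3(0) = 3
8 + 3 = 11

11


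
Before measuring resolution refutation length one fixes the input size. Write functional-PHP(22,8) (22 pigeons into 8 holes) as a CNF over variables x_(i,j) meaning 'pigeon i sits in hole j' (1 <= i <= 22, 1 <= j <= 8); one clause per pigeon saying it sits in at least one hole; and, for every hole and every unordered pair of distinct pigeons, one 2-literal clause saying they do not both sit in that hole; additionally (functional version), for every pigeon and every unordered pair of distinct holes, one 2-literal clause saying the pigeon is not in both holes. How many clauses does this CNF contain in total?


functional-PHP(22,8): 22 pigeons, 8 holes, 22*8 = 176 variables.
- pigeon clauses: one per pigeon -> 22 clauses
- hole clauses: 8 holes * C(22,2) = 8 * 231 -> 1848 clauses
- functional clauses: 22 pigeons * C(8,2) = 22 * 28 -> 616 clauses
Total clauses = 22 + 1848 + 616 = 2486

2486


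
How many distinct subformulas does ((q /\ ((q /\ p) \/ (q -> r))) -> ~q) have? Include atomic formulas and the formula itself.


Formula: ((q /\ ((q /\ p) \/ (q -> r))) -> ~q)
Subformulas found:
  1. q
  2. r
  3. p
  4. ~q
  5. (q /\ p)
  6. (q -> r)
  7. ((q /\ p) \/ (q -> r))
  8. (q /\ ((q /\ p) \/ (q -> r)))
  9. ((q /\ ((q /\ p) \/ (q -> r))) -> ~q)
Total distinct subformulas = 9

9


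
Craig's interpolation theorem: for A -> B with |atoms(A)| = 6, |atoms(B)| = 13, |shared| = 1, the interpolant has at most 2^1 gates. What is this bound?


Shared atoms = 1
Craig interpolant size bound = 2^1
= 2

2


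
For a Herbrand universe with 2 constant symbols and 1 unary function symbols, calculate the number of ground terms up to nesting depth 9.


Herbrand terms by depth:
Depth 0: 2 constants
Depth 1: 2 new terms (running total: 4)
Depth 2: 2 new terms (running total: 6)
Depth 3: 2 new terms (running total: 8)
Depth 4: 2 new terms (running total: 10)
Depth 5: 2 new terms (running total: 12)
Depth 6: 2 new terms (running total: 14)
Depth 7: 2 new terms (running total: 16)
Depth 8: 2 new terms (running total: 18)
Depth 9: 2 new terms (running total: 20)
Total distinct ground terms = 20

20


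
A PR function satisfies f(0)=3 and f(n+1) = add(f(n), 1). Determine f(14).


f(0) = 3
f(1) = add(f(0), 1) = add(3, 1) = 4
f(2) = add(f(1), 1) = add(4, 1) = 5
f(3) = add(f(2), 1) = add(5, 1) = 6
f(4) = add(f(3), 1) = add(6, 1) = 7
f(5) = add(f(4), 1) = add(7, 1) = 8
f(6) = add(f(5), 1) = add(8, 1) = 9
f(7) = add(f(6), 1) = add(9, 1) = 10
f(8) = add(f(7), 1) = add(10, 1) = 11
f(9) = add(f(8), 1) = add(11, 1) = 12
f(10) = add(f(9), 1) = add(12, 1) = 13
f(11) = add(f(10), 1) = add(13, 1) = 14
f(12) = add(f(11), 1) = add(14, 1) = 15
f(13) = add(f(12), 1) = add(15, 1) = 16
f(14) = add(f(13), 1) = add(16, 1) = 17


17


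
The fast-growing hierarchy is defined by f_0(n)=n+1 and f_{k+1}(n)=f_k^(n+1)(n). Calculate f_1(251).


f_1(251) = f_0^252(251)
f_0 adds 1 each time, applied 252 times.
f_1(251) = 251 + 252 = 503

503


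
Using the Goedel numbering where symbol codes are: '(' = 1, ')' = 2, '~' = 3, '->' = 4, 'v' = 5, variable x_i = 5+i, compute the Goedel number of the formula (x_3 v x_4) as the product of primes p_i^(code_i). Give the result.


Formula: (x_3 v x_4)
Symbol codes: [1, 8, 5, 9, 2]
Primes: [2, 3, 5, 7, 11]
p_1^1 = 2^1 = 2
p_2^8 = 3^8 = 6561
p_3^5 = 5^5 = 3125
p_4^9 = 7^9 = 40353607
p_5^2 = 11^2 = 121
Product = 200224761742293750

200224761742293750


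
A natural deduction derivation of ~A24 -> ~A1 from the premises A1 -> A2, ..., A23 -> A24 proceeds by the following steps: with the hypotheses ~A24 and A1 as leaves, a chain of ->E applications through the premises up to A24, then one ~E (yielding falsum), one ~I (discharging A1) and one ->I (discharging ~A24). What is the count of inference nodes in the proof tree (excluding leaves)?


From hypothesis A1, 23 ->E steps along the 23 premises yield A24.
~E with hypothesis ~A24 gives falsum (1 node); ~I discharging A1 gives ~A1 (1 node); ->I discharging ~A24 gives the goal (1 node).
Total = 23 + 3 = 26 inference nodes.

26


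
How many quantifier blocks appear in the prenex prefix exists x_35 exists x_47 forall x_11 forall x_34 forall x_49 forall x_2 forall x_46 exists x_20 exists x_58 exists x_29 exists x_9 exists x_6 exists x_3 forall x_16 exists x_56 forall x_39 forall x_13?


Alternations = 5.
Blocks = alternations + 1 = 6

6


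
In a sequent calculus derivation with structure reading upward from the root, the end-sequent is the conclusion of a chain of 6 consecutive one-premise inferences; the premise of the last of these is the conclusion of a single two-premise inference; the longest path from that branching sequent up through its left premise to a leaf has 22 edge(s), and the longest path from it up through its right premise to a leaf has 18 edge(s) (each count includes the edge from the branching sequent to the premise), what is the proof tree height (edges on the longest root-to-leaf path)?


Longest path through the left premise: 22 edges (measured from the branching sequent)
Longest path through the right premise: 18 edges
Height of the subtree rooted at the branching sequent: max(22, 18) = 22
The branching sequent sits 6 edges above the root (the chain of one-premise inferences), so height = 22 + 6 = 28

28


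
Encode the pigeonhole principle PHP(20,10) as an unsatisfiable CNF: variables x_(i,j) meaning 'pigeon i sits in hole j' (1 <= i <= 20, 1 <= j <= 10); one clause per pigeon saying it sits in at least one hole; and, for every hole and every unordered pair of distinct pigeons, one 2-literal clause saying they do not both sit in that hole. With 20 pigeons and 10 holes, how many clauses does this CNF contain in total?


PHP(20,10): 20 pigeons, 10 holes, 20*10 = 200 variables.
- pigeon clauses: one per pigeon -> 20 clauses
- hole clauses: 10 holes * C(20,2) = 10 * 190 -> 1900 clauses
Total clauses = 20 + 1900 = 1920

1920


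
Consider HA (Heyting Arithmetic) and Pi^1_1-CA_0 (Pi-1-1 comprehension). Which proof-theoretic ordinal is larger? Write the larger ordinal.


Proof-theoretic ordinal of HA (Heyting Arithmetic): epsilon_0
Proof-theoretic ordinal of Pi^1_1-CA_0 (Pi-1-1 comprehension): psi_0(Omega_omega)
Comparing: epsilon_0 < psi_0(Omega_omega).
The larger ordinal is psi_0(Omega_omega) (from Pi^1_1-CA_0 (Pi-1-1 comprehension)).

psi_0(Omega_omega)


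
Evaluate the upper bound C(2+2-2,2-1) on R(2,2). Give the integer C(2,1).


R(2,2) <= C(2+2-2, 2-1) = C(2, 1)
C(2, 1) = 2! / (1! * 1!)
= 2

2


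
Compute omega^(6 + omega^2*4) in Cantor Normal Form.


omega^(6 + omega^2*4):
In ordinal addition a term is absorbed by a following term of strictly larger exponent: 0 < 2, so 6 + omega^2*4 = omega^2*4.
omega raised to a CNF ordinal is a single CNF term: Result = omega^(omega^2*4)

omega^(omega^2*4)


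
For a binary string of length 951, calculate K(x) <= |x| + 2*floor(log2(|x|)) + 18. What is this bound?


floor(log2(951)) = 9
2 * 9 = 18
K(x) <= 951 + 18 + 18 = 987

987


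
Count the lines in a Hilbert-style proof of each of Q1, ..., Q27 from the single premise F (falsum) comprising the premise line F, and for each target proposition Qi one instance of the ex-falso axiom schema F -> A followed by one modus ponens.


Ex falso, line by line:
- 1 premise line (F)
- 27 targets, each needing 1 axiom instance (F -> Qi) + 1 MP = 2 lines: 2 * 27 = 54
Total = 1 + 54 = 55 lines.

55


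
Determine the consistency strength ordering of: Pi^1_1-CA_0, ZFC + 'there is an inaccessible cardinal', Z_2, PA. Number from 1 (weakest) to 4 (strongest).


Ordering by consistency strength:
1. PA
2. Pi^1_1-CA_0
3. Z_2
4. ZFC + 'there is an inaccessible cardinal'


Pi^1_1-CA_0=2, ZFC + 'there is an inaccessible cardinal'=4, Z_2=3, PA=1


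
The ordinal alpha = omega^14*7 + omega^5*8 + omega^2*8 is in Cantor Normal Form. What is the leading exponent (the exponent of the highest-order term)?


CNF: omega^14*7 + omega^5*8 + omega^2*8
The leading term is omega^14*7, which has exponent 14.

14


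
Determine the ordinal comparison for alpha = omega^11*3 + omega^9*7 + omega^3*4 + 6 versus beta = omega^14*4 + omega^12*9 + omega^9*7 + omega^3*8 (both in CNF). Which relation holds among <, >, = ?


Compare term by term from highest exponent:
alpha = omega^11*3 + omega^9*7 + omega^3*4 + 6
beta = omega^14*4 + omega^12*9 + omega^9*7 + omega^3*8
Term 1: alpha has omega^11*3, beta has omega^14*4
Term 2: alpha has omega^9*7, beta has omega^12*9
Term 3: alpha has omega^3*4, beta has omega^9*7
Term 4: alpha has omega^0*6, beta has omega^3*8
Result: alpha < beta

alpha < beta


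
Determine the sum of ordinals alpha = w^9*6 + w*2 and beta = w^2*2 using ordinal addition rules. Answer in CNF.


Ordinal addition (w^9*6 + w*2) + w^2*2:
alpha's leading term has exponent 9 > beta's exponent 2, so it survives.
alpha's tail term has exponent 1 < beta's exponent 2, so it is absorbed by beta.
In ordinal addition, any term followed by a strictly larger-exponent term is absorbed.
Result = w^9*6 + w^2*2

w^9*6 + w^2*2


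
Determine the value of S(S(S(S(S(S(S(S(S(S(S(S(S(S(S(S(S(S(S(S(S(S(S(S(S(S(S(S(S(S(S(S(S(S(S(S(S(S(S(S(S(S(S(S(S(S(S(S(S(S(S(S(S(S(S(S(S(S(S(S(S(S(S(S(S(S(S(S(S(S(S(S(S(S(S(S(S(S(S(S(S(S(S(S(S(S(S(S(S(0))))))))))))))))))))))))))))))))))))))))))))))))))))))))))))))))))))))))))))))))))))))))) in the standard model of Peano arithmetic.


Counting successors applied to 0:
89 applications of S to 0 = 89

89


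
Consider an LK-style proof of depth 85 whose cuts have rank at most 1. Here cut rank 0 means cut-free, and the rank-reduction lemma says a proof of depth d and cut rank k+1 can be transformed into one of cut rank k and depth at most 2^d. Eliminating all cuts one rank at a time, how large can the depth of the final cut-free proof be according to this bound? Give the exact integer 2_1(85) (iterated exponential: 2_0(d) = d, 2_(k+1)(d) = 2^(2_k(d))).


Each rank reduction sends depth d to at most 2^d; cut rank r needs r reductions.
2_0(85) = 85
2_1(85) = 2^85 = 38685626227668133590597632
Cut-free depth bound = 38685626227668133590597632

38685626227668133590597632


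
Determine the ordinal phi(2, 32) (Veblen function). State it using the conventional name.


phi(2, 32):
phi(2, beta) = zeta_beta (the beta-th zeta number, fixed point of epsilon).
phi(2, 32) = zeta_32

zeta_32


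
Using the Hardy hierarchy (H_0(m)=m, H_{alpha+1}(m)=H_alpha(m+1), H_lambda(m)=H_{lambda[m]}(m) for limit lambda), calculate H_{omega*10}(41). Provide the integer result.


H_{omega*10}(41):
For the Hardy hierarchy, H_{omega*k}(n) = 2^k * n.
2^10 = 1024.
1024 * 41 = 41984

41984


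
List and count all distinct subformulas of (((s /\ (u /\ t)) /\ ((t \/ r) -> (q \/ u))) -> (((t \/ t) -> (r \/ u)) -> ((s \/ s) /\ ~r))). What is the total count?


Formula: (((s /\ (u /\ t)) /\ ((t \/ r) -> (q \/ u))) -> (((t \/ t) -> (r \/ u)) -> ((s \/ s) /\ ~r)))
Subformulas found:
  1. r
  2. q
  3. u
  4. s
  5. t
  6. ~r
  7. (s \/ s)
  8. (t \/ t)
  9. (t \/ r)
  10. (q \/ u)
  11. (u /\ t)
  12. (r \/ u)
  13. (s /\ (u /\ t))
  14. ((s \/ s) /\ ~r)
  15. ((t \/ t) -> (r \/ u))
  16. ((t \/ r) -> (q \/ u))
  17. ((s /\ (u /\ t)) /\ ((t \/ r) -> (q \/ u)))
  18. (((t \/ t) -> (r \/ u)) -> ((s \/ s) /\ ~r))
  19. (((s /\ (u /\ t)) /\ ((t \/ r) -> (q \/ u))) -> (((t \/ t) -> (r \/ u)) -> ((s \/ s) /\ ~r)))
Total distinct subformulas = 19

19


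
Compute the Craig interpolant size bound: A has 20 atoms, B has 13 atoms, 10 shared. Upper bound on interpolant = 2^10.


Shared atoms = 10
Craig interpolant size bound = 2^10
= 1024

1024


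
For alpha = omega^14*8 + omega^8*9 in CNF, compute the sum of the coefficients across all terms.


CNF: omega^14*8 + omega^8*9
Coefficients: 8 + 9 = 17

17


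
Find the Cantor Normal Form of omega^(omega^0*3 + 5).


omega^(omega^0*3 + 5):
omega^0 = 1, so the exponent is 3 + 5 = 8 (finite ordinal addition).
Result = omega^8, already a single CNF term.

omega^8


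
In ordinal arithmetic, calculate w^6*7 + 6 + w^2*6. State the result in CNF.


Ordinal addition (w^6*7 + 6) + w^2*6:
alpha's leading term has exponent 6 > beta's exponent 2, so it survives.
alpha's tail term has exponent 0 < beta's exponent 2, so it is absorbed by beta.
In ordinal addition, any term followed by a strictly larger-exponent term is absorbed.
Result = w^6*7 + w^2*6

w^6*7 + w^2*6


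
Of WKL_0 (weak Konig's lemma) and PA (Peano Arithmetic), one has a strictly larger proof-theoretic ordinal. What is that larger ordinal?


Proof-theoretic ordinal of WKL_0 (weak Konig's lemma): omega^omega
Proof-theoretic ordinal of PA (Peano Arithmetic): epsilon_0
Comparing: omega^omega < epsilon_0.
The larger ordinal is epsilon_0 (from PA (Peano Arithmetic)).

epsilon_0


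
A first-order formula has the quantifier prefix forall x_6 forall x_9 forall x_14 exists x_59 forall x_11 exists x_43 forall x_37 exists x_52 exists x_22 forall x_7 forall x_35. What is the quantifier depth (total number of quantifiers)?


Quantifier prefix has 11 quantifier symbols.
Quantifier depth = 11

11


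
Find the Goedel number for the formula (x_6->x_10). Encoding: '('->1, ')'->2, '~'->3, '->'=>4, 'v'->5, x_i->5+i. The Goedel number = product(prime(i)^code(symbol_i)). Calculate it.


Formula: (x_6->x_10)
Symbol codes: [1, 11, 4, 15, 2]
Primes: [2, 3, 5, 7, 11]
p_1^1 = 2^1 = 2
p_2^11 = 3^11 = 177147
p_3^4 = 5^4 = 625
p_4^15 = 7^15 = 4747561509943
p_5^2 = 11^2 = 121
Product = 127203712168783233926250

127203712168783233926250


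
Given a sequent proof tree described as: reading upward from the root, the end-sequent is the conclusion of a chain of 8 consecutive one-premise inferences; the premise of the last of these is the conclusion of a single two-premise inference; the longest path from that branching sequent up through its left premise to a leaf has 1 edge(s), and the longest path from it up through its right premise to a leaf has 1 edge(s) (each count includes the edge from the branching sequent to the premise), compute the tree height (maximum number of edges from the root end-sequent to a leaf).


Longest path through the left premise: 1 edges (measured from the branching sequent)
Longest path through the right premise: 1 edges
Height of the subtree rooted at the branching sequent: max(1, 1) = 1
The branching sequent sits 8 edges above the root (the chain of one-premise inferences), so height = 1 + 8 = 9

9


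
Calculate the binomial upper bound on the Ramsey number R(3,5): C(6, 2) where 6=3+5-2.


R(3,5) <= C(3+5-2, 3-1) = C(6, 2)
C(6, 2) = 6! / (2! * 4!)
= 15

15


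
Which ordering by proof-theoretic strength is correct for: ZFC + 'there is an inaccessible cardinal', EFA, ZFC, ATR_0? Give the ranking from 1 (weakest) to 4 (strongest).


Ordering by consistency strength:
1. EFA
2. ATR_0
3. ZFC
4. ZFC + 'there is an inaccessible cardinal'


ZFC + 'there is an inaccessible cardinal'=4, EFA=1, ZFC=3, ATR_0=2


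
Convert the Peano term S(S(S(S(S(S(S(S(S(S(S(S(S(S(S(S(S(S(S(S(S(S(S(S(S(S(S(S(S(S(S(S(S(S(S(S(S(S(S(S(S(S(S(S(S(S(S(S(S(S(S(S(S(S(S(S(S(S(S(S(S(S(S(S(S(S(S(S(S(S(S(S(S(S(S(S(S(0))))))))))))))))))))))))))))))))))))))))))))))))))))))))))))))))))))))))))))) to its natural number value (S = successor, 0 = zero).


Counting successors applied to 0:
77 applications of S to 0 = 77

77


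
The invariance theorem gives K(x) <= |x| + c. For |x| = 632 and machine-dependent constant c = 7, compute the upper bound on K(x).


K(x) <= |x| + c = 632 + 7 = 639

639


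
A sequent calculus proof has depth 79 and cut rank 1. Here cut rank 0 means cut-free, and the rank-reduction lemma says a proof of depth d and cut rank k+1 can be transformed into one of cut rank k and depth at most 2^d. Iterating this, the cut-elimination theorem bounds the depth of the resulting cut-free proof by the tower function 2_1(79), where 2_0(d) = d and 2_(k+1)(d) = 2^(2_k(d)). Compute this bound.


Each rank reduction sends depth d to at most 2^d; cut rank r needs r reductions.
2_0(79) = 79
2_1(79) = 2^79 = 604462909807314587353088
Cut-free depth bound = 604462909807314587353088

604462909807314587353088


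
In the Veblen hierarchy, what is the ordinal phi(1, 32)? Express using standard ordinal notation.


phi(1, 32):
phi(1, beta) = epsilon_beta (the beta-th epsilon number).
phi(1, 32) = epsilon_32

epsilon_32


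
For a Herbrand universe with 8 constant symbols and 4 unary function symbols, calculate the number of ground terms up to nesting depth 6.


Herbrand terms by depth:
Depth 0: 8 constants
Depth 1: 32 new terms (running total: 40)
Depth 2: 128 new terms (running total: 168)
Depth 3: 512 new terms (running total: 680)
Depth 4: 2048 new terms (running total: 2728)
Depth 5: 8192 new terms (running total: 10920)
Depth 6: 32768 new terms (running total: 43688)
Total distinct ground terms = 43688

43688


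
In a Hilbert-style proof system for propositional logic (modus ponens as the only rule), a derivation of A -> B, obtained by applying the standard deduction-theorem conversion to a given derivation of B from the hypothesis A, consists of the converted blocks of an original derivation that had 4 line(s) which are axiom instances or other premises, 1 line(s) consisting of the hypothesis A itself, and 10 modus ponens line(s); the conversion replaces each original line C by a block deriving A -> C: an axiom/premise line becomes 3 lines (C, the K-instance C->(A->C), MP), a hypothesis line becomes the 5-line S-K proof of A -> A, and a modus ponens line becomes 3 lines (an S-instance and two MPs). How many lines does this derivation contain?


Deduction-theorem conversion, block by block:
- 4 axiom/premise lines -> 3 lines each = 12
- 1 hypothesis lines -> 5 lines each (identity proof A->A) = 5
- 10 MP lines -> 3 lines each (S-instance, MP, MP) = 30
Total = 12 + 5 + 30 = 47 lines.

47


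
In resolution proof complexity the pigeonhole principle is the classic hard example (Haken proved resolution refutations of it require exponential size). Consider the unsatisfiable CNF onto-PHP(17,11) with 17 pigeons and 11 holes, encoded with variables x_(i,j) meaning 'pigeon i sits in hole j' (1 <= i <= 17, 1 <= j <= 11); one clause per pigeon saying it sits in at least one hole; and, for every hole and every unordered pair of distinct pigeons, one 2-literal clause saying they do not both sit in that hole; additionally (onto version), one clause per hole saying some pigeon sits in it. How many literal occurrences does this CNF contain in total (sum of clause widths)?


onto-PHP(17,11): 17 pigeons, 11 holes, 17*11 = 187 variables.
- pigeon clauses: one per pigeon -> 17 clauses of width 11 -> 187 literals
- hole clauses: 11 holes * C(17,2) = 11 * 136 -> 1496 clauses of width 2 -> 2992 literals
- onto clauses: one per hole -> 11 clauses of width 17 -> 187 literals
Total literal occurrences = 187 + 2992 + 187 = 3366

3366


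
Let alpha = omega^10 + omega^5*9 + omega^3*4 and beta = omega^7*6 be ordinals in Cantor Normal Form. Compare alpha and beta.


Compare term by term from highest exponent:
alpha = omega^10 + omega^5*9 + omega^3*4
beta = omega^7*6
Term 1: alpha has omega^10*1, beta has omega^7*6
Term 2: alpha has omega^5*9, beta has omega^0*0
Term 3: alpha has omega^3*4, beta has omega^0*0
Result: alpha > beta

alpha > beta


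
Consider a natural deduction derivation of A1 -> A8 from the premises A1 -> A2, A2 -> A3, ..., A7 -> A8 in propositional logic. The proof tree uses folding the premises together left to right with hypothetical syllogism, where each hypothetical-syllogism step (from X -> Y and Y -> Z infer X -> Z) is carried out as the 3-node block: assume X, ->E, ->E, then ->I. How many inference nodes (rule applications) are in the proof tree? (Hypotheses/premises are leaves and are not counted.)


There are 7 premises in the chain. The first HS step combines premises 1 and 2; each further premise needs one more HS step.
So 7 premises require 7 - 1 = 6 hypothetical-syllogism steps.
Each HS step uses 3 inference nodes (->E, ->E, ->I).
6 * 3 = 18 total inference nodes.

18


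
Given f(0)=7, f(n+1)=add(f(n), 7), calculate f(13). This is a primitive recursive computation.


f(0) = 7
f(1) = add(f(0), 7) = add(7, 7) = 14
f(2) = add(f(1), 7) = add(14, 7) = 21
f(3) = add(f(2), 7) = add(21, 7) = 28
f(4) = add(f(3), 7) = add(28, 7) = 35
f(5) = add(f(4), 7) = add(35, 7) = 42
f(6) = add(f(5), 7) = add(42, 7) = 49
f(7) = add(f(6), 7) = add(49, 7) = 56
f(8) = add(f(7), 7) = add(56, 7) = 63
f(9) = add(f(8), 7) = add(63, 7) = 70
f(10) = add(f(9), 7) = add(70, 7) = 77
f(11) = add(f(10), 7) = add(77, 7) = 84
f(12) = add(f(11), 7) = add(84, 7) = 91
f(13) = add(f(12), 7) = add(91, 7) = 98


98


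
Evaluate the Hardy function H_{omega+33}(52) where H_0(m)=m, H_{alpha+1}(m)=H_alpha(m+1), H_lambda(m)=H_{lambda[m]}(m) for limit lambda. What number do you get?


H_{omega+33}(52):
Unwind the 33 successor steps: H_{omega+33}(52) = H_omega(52+33) = H_omega(85).
H_omega(m) = H_m(m) = m + m = 2m.
Result = 2 * 85 = 170

170


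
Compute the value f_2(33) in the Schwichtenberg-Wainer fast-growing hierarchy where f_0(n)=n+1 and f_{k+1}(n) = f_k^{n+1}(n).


f_2(33) = f_1^34(33)
f_1(m) = 2m + 1.
Iterating: f_1^k(n) = 2^k*(n+1) - 1.
f_2(33) = 2^34*(33+1) - 1 = 17179869184*34 - 1 = 584115552255

584115552255


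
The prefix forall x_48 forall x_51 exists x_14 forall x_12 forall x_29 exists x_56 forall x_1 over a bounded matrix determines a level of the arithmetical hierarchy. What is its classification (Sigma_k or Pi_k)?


Leading quantifier is forall, so the class is Pi.
Number of quantifier blocks = alternations + 1 = 4 + 1 = 5.
Classification: Pi_5

Pi_5


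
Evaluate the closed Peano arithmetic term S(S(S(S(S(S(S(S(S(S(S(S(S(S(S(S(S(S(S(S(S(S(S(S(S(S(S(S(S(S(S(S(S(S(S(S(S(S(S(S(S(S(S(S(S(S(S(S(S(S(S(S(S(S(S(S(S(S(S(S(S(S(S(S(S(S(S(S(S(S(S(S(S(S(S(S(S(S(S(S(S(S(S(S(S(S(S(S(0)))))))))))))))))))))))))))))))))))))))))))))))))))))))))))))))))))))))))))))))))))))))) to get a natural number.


Counting successors applied to 0:
88 applications of S to 0 = 88

88


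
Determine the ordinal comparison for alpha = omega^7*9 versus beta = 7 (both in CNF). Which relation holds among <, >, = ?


Compare term by term from highest exponent:
alpha = omega^7*9
beta = 7
Term 1: alpha has omega^7*9, beta has omega^0*7
Result: alpha > beta

alpha > beta


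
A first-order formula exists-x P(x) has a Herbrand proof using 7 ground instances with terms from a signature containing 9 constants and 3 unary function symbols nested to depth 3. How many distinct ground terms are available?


Herbrand terms by depth:
Depth 0: 9 constants
Depth 1: 27 new terms (running total: 36)
Depth 2: 81 new terms (running total: 117)
Depth 3: 243 new terms (running total: 360)
Total distinct ground terms = 360

360


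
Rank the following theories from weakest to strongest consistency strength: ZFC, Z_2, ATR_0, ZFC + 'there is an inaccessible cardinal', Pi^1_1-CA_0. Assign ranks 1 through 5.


Ordering by consistency strength:
1. ATR_0
2. Pi^1_1-CA_0
3. Z_2
4. ZFC
5. ZFC + 'there is an inaccessible cardinal'


ZFC=4, Z_2=3, ATR_0=1, ZFC + 'there is an inaccessible cardinal'=5, Pi^1_1-CA_0=2


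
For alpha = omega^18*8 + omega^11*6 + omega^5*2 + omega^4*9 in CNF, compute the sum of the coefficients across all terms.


CNF: omega^18*8 + omega^11*6 + omega^5*2 + omega^4*9
Coefficients: 8 + 6 + 2 + 9 = 25

25


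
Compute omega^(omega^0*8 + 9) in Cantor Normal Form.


omega^(omega^0*8 + 9):
omega^0 = 1, so the exponent is 8 + 9 = 17 (finite ordinal addition).
Result = omega^17, already a single CNF term.

omega^17


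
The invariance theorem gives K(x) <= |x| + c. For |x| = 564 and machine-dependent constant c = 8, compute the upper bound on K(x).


K(x) <= |x| + c = 564 + 8 = 572

572


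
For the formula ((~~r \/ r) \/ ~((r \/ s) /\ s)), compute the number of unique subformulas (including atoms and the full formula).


Formula: ((~~r \/ r) \/ ~((r \/ s) /\ s))
Subformulas found:
  1. s
  2. r
  3. ~r
  4. ~~r
  5. (r \/ s)
  6. (~~r \/ r)
  7. ((r \/ s) /\ s)
  8. ~((r \/ s) /\ s)
  9. ((~~r \/ r) \/ ~((r \/ s) /\ s))
Total distinct subformulas = 9

9


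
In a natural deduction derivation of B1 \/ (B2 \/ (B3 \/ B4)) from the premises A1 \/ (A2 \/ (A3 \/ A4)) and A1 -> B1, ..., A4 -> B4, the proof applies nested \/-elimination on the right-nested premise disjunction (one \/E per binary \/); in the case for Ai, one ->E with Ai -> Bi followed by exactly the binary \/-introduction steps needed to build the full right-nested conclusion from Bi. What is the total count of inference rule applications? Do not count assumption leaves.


Constructive dilemma with 4 branches, all disjunctions right-nested:
- \/E: the premise has 3 binary \/, each eliminated once: 3 nodes.
- ->E: one per case (Ai with Ai -> Bi gives Bi): 4 nodes.
- \/I: in case i < n, Bi needs 1 step to form Bi \/ (B(i+1) \/ ...) and then i-1 steps to prepend B(i-1), ..., B1, i.e. i steps; in case i = n, B4 needs 3 prepend steps.
  \/I total = (1 + 2 + ... + 3) + 3 = 6 + 3 = 9 nodes.
Total = 3 + 4 + 9 = 16

16


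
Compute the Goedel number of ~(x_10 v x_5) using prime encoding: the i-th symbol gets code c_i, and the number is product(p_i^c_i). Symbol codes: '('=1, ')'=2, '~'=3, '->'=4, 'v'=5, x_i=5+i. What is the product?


Formula: ~(x_10 v x_5)
Symbol codes: [3, 1, 15, 5, 10, 2]
Primes: [2, 3, 5, 7, 11, 13]
p_1^3 = 2^3 = 8
p_2^1 = 3^1 = 3
p_3^15 = 5^15 = 30517578125
p_4^5 = 7^5 = 16807
p_5^10 = 11^10 = 25937424601
p_6^2 = 13^2 = 169
Product = 53959145434908825439453125000

53959145434908825439453125000


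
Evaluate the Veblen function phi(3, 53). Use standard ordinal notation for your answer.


phi(3, 53):
phi(3, beta) = eta_beta (the beta-th eta number, fixed point of zeta).
phi(3, 53) = eta_53

eta_53


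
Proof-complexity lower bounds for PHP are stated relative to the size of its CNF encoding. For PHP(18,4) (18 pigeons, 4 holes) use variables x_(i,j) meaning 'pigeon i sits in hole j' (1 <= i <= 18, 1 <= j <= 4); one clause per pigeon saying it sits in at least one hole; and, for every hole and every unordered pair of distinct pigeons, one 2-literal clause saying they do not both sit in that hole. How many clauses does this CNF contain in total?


PHP(18,4): 18 pigeons, 4 holes, 18*4 = 72 variables.
- pigeon clauses: one per pigeon -> 18 clauses
- hole clauses: 4 holes * C(18,2) = 4 * 153 -> 612 clauses
Total clauses = 18 + 612 = 630

630


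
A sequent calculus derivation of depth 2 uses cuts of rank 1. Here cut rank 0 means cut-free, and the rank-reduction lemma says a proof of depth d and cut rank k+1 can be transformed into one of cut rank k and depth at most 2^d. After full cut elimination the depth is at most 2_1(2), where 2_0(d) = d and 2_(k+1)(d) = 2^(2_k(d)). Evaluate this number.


Each rank reduction sends depth d to at most 2^d; cut rank r needs r reductions.
2_0(2) = 2
2_1(2) = 2^2 = 4
Cut-free depth bound = 4

4


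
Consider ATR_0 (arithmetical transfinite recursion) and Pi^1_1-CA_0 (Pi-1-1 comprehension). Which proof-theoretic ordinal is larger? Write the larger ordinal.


Proof-theoretic ordinal of ATR_0 (arithmetical transfinite recursion): Gamma_0
Proof-theoretic ordinal of Pi^1_1-CA_0 (Pi-1-1 comprehension): psi_0(Omega_omega)
Comparing: Gamma_0 < psi_0(Omega_omega).
The larger ordinal is psi_0(Omega_omega) (from Pi^1_1-CA_0 (Pi-1-1 comprehension)).

psi_0(Omega_omega)


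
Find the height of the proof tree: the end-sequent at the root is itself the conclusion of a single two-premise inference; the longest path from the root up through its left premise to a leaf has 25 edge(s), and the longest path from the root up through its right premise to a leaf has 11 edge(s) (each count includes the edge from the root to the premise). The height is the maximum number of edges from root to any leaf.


Longest path through the left premise: 25 edges (measured from the branching sequent)
Longest path through the right premise: 11 edges
Height of the subtree rooted at the branching sequent: max(25, 11) = 25
The branching sequent is the root itself.
Total height = 25

25


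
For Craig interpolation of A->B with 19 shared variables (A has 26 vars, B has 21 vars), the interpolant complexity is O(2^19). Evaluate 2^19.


Shared atoms = 19
Craig interpolant size bound = 2^19
= 524288

524288


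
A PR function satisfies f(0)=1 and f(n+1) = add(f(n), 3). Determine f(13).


f(0) = 1
f(1) = add(f(0), 3) = add(1, 3) = 4
f(2) = add(f(1), 3) = add(4, 3) = 7
f(3) = add(f(2), 3) = add(7, 3) = 10
f(4) = add(f(3), 3) = add(10, 3) = 13
f(5) = add(f(4), 3) = add(13, 3) = 16
f(6) = add(f(5), 3) = add(16, 3) = 19
f(7) = add(f(6), 3) = add(19, 3) = 22
f(8) = add(f(7), 3) = add(22, 3) = 25
f(9) = add(f(8), 3) = add(25, 3) = 28
f(10) = add(f(9), 3) = add(28, 3) = 31
f(11) = add(f(10), 3) = add(31, 3) = 34
f(12) = add(f(11), 3) = add(34, 3) = 37
f(13) = add(f(12), 3) = add(37, 3) = 40


40


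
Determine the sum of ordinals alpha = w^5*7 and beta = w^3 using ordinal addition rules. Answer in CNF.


Ordinal addition w^5*7 + w^3:
Leading exponent of alpha (5) > leading exponent of beta (3).
Since alpha's term has higher exponent than beta's leading term,
the sum is simply alpha followed by beta.
Result = w^5*7 + w^3

w^5*7 + w^3


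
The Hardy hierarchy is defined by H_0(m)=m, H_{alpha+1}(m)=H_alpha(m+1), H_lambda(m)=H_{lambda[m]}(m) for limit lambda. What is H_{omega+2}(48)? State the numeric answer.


H_{omega+2}(48):
Unwind the 2 successor steps: H_{omega+2}(48) = H_omega(48+2) = H_omega(50).
H_omega(m) = H_m(m) = m + m = 2m.
Result = 2 * 50 = 100

100


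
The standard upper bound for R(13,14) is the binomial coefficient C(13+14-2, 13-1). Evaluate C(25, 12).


R(13,14) <= C(13+14-2, 13-1) = C(25, 12)
C(25, 12) = 25! / (12! * 13!)
= 5200300

5200300


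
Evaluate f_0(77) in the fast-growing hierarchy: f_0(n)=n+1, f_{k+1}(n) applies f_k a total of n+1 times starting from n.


f_0(77) = 77 + 1 = 78

78


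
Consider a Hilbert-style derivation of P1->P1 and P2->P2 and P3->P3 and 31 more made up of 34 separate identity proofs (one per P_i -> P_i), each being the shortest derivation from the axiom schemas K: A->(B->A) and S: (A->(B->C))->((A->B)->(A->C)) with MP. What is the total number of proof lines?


The shortest proof of A->A from K and S in the Hilbert calculus has exactly 5 lines:
(1) K instance A->((A->A)->A), (2) S instance, (3) MP on 1,2, (4) K instance A->(A->A), (5) MP on 3,4.
For 34 independent identities: 34 * 5 = 170 lines total.

170


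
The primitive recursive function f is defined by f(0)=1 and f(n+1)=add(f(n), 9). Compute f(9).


f(0) = 1
f(1) = add(f(0), 9) = add(1, 9) = 10
f(2) = add(f(1), 9) = add(10, 9) = 19
f(3) = add(f(2), 9) = add(19, 9) = 28
f(4) = add(f(3), 9) = add(28, 9) = 37
f(5) = add(f(4), 9) = add(37, 9) = 46
f(6) = add(f(5), 9) = add(46, 9) = 55
f(7) = add(f(6), 9) = add(55, 9) = 64
f(8) = add(f(7), 9) = add(64, 9) = 73
f(9) = add(f(8), 9) = add(73, 9) = 82


82


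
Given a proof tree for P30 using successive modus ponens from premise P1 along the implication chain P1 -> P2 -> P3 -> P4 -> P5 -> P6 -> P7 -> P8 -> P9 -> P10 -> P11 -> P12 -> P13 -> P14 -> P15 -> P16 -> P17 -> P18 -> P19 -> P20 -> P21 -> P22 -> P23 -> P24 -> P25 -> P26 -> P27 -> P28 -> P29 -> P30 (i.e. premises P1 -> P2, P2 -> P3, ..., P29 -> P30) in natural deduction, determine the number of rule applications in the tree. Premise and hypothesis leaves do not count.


We have a chain: P1 -> P2 -> P3 -> P4 -> P5 -> P6 -> P7 -> P8 -> P9 -> P10 -> P11 -> P12 -> P13 -> P14 -> P15 -> P16 -> P17 -> P18 -> P19 -> P20 -> P21 -> P22 -> P23 -> P24 -> P25 -> P26 -> P27 -> P28 -> P29 -> P30.
Each modus ponens application produces the next variable.
The chain has 30 propositions, so 30-1 = 29 modus ponens steps.
Total inference nodes = 29

29


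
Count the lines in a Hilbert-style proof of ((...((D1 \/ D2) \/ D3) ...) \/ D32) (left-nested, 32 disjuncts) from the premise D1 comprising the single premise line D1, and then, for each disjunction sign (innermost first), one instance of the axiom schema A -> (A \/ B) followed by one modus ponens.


Building the left-nested 32-ary disjunction from D1:
- 1 premise line (D1)
- 32 disjuncts means 31 disjunction signs; each needs 1 axiom instance + 1 MP = 2 lines: 2 * 31 = 62
Total = 1 + 62 = 63 lines.

63


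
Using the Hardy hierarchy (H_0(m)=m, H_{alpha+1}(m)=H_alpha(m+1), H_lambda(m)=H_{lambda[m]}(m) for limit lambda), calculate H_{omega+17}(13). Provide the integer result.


H_{omega+17}(13):
Unwind the 17 successor steps: H_{omega+17}(13) = H_omega(13+17) = H_omega(30).
H_omega(m) = H_m(m) = m + m = 2m.
Result = 2 * 30 = 60

60


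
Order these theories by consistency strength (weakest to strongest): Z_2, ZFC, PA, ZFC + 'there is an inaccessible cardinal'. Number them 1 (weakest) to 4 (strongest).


Ordering by consistency strength:
1. PA
2. Z_2
3. ZFC
4. ZFC + 'there is an inaccessible cardinal'


Z_2=2, ZFC=3, PA=1, ZFC + 'there is an inaccessible cardinal'=4


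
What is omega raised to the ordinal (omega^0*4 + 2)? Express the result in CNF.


omega^(omega^0*4 + 2):
omega^0 = 1, so the exponent is 4 + 2 = 6 (finite ordinal addition).
Result = omega^6, already a single CNF term.

omega^6


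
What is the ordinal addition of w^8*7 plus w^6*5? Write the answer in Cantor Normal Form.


Ordinal addition w^8*7 + w^6*5:
Leading exponent of alpha (8) > leading exponent of beta (6).
Since alpha's term has higher exponent than beta's leading term,
the sum is simply alpha followed by beta.
Result = w^8*7 + w^6*5

w^8*7 + w^6*5


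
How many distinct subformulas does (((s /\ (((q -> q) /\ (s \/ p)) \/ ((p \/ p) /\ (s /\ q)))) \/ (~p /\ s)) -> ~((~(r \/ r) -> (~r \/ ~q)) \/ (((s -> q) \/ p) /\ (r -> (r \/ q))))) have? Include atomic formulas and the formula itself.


Formula: (((s /\ (((q -> q) /\ (s \/ p)) \/ ((p \/ p) /\ (s /\ q)))) \/ (~p /\ s)) -> ~((~(r \/ r) -> (~r \/ ~q)) \/ (((s -> q) \/ p) /\ (r -> (r \/ q)))))
Subformulas found:
  1. r
  2. p
  3. q
  4. s
  5. ~p
  6. ~r
  7. ~q
  8. (r \/ r)
  9. (q -> q)
  10. (p \/ p)
  11. (s /\ q)
  12. (s \/ p)
  13. (r \/ q)
  14. (s -> q)
  15. ~(r \/ r)
  16. (~p /\ s)
  17. (~r \/ ~q)
  18. (r -> (r \/ q))
  19. ((s -> q) \/ p)
  20. ((q -> q) /\ (s \/ p))
  21. ((p \/ p) /\ (s /\ q))
  22. (~(r \/ r) -> (~r \/ ~q))
  23. (((s -> q) \/ p) /\ (r -> (r \/ q)))
  24. (((q -> q) /\ (s \/ p)) \/ ((p \/ p) /\ (s /\ q)))
  25. (s /\ (((q -> q) /\ (s \/ p)) \/ ((p \/ p) /\ (s /\ q))))
  26. ((~(r \/ r) -> (~r \/ ~q)) \/ (((s -> q) \/ p) /\ (r -> (r \/ q))))
  27. ~((~(r \/ r) -> (~r \/ ~q)) \/ (((s -> q) \/ p) /\ (r -> (r \/ q))))
  28. ((s /\ (((q -> q) /\ (s \/ p)) \/ ((p \/ p) /\ (s /\ q)))) \/ (~p /\ s))
  29. (((s /\ (((q -> q) /\ (s \/ p)) \/ ((p \/ p) /\ (s /\ q)))) \/ (~p /\ s)) -> ~((~(r \/ r) -> (~r \/ ~q)) \/ (((s -> q) \/ p) /\ (r -> (r \/ q)))))
Total distinct subformulas = 29

29
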